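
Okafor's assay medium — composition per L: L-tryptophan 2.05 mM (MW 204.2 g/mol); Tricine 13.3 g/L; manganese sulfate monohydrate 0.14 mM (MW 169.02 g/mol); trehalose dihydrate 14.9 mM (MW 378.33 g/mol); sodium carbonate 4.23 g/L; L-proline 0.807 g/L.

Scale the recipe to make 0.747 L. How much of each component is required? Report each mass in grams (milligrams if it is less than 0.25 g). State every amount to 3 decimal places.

L-tryptophan 0.313 g; Tricine 9.935 g; manganese sulfate monohydrate 17.676 mg; trehalose dihydrate 4.211 g; sodium carbonate 3.160 g; L-proline 0.603 g

Scale factor relative to 1 L: 0.747.
L-tryptophan: 2.05 mmol/L × 204.2 g/mol × 0.747 L ÷ 1000 = 0.313 g
Tricine: 13.3 g/L × 0.747 L = 9.935 g
manganese sulfate monohydrate: 0.14 mmol/L × 169.02 mg/mmol × 0.747 L = 17.676 mg
trehalose dihydrate: 14.9 mmol/L × 378.33 g/mol × 0.747 L ÷ 1000 = 4.211 g
sodium carbonate: 4.23 g/L × 0.747 L = 3.160 g
L-proline: 0.807 g/L × 0.747 L = 0.603 g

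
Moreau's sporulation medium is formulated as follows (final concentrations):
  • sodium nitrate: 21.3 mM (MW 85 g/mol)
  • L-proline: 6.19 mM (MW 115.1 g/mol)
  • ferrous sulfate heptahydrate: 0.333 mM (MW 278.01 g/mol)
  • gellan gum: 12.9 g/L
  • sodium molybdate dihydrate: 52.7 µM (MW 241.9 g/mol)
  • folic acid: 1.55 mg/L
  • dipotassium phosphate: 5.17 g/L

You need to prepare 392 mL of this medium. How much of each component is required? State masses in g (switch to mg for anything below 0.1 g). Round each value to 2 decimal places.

Scale factor relative to 1 L: 0.392.
sodium nitrate: 21.3 mmol/L × 85 g/mol × 0.392 L ÷ 1000 = 0.71 g
L-proline: 6.19 mmol/L × 115.1 g/mol × 0.392 L ÷ 1000 = 0.28 g
ferrous sulfate heptahydrate: 0.333 mmol/L × 278.01 mg/mmol × 0.392 L = 36.29 mg
gellan gum: 12.9 g/L × 0.392 L = 5.06 g
sodium molybdate dihydrate: 52.7 µmol/L × 241.9 g/mol × 0.392 L ÷ 1000 = 5.00 mg
folic acid: 1.55 mg/L × 0.392 L = 0.61 mg
dipotassium phosphate: 5.17 g/L × 0.392 L = 2.03 g

sodium nitrate 0.71 g; L-proline 0.28 g; ferrous sulfate heptahydrate 36.29 mg; gellan gum 5.06 g; sodium molybdate dihydrate 5.00 mg; folic acid 0.61 mg; dipotassium phosphate 2.03 g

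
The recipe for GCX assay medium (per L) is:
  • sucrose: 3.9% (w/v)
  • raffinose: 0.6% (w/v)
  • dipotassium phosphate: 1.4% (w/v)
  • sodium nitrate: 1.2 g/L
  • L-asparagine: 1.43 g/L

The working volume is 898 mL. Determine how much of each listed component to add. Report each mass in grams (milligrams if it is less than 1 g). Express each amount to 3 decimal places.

Working volume: 898 mL = 0.898 L.
sucrose: 3.9% w/v = 39 g/L → 39 × 0.898 L = 35.022 g
raffinose: 0.6% w/v = 6 g/L → 6 × 0.898 L = 5.388 g
dipotassium phosphate: 1.4% w/v = 14 g/L → 14 × 0.898 L = 12.572 g
sodium nitrate: 1.2 g/L × 0.898 L = 1.078 g
L-asparagine: 1.43 g/L × 0.898 L = 1.284 g

sucrose 35.022 g; raffinose 5.388 g; dipotassium phosphate 12.572 g; sodium nitrate 1.078 g; L-asparagine 1.284 g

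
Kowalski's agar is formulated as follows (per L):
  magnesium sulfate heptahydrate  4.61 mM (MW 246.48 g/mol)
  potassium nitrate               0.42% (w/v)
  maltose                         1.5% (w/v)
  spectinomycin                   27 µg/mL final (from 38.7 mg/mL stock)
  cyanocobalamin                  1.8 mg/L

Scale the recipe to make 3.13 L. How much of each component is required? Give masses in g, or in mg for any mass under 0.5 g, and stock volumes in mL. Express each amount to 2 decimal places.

magnesium sulfate heptahydrate 3.56 g; potassium nitrate 13.15 g; maltose 46.95 g; spectinomycin 2.18 mL; cyanocobalamin 5.63 mg

Scale factor relative to 1 L: 3.13.
magnesium sulfate heptahydrate: 4.61 mmol/L × 246.48 g/mol × 3.13 L ÷ 1000 = 3.56 g
potassium nitrate: 0.42% w/v = 4.2 g/L → 4.2 × 3.13 L = 13.15 g
maltose: 1.5 g per 100 mL × 3130 mL ÷ 100 = 46.95 g
spectinomycin: C1V1 = C2V2 → 27 µg/mL × 3130 mL ÷ 38700 µg/mL = 2.18 mL
cyanocobalamin: 1.8 mg/L × 3.13 L = 5.63 mg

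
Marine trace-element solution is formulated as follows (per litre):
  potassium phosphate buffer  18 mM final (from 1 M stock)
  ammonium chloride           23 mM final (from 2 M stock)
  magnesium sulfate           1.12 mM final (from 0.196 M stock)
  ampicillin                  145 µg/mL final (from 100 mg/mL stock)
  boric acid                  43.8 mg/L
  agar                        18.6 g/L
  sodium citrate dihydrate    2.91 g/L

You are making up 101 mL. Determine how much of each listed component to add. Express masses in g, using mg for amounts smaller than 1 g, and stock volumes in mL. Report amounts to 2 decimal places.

Scale factor relative to 1 L: 0.101.
potassium phosphate buffer: C1V1 = C2V2 → 18 mM × 101 mL ÷ 1000 mM = 1.82 mL
ammonium chloride: C1V1 = C2V2 → 23 mM × 101 mL ÷ 2000 mM = 1.16 mL
magnesium sulfate: dilute stock: 1.12 mM × 101 mL ÷ 196 mM = 0.58 mL
ampicillin: dilute stock: 145 µg/mL × 101 mL ÷ 100000 µg/mL = 0.15 mL
boric acid: 43.8 mg/L × 0.101 L = 4.42 mg
agar: 18.6 g/L × 0.101 L = 1.88 g
sodium citrate dihydrate: 2.91 g/L × 0.101 L = 0.29391 g = 293.91 mg

potassium phosphate buffer 1.82 mL; ammonium chloride 1.16 mL; magnesium sulfate 0.58 mL; ampicillin 0.15 mL; boric acid 4.42 mg; agar 1.88 g; sodium citrate dihydrate 293.91 mg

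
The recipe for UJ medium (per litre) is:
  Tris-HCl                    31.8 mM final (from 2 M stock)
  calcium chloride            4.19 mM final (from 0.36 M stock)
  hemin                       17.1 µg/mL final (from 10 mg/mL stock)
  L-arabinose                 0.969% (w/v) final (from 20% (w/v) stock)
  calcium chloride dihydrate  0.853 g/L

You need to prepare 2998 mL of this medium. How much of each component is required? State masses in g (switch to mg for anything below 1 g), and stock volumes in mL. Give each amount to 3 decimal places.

Tris-HCl 47.668 mL; calcium chloride 34.893 mL; hemin 5.127 mL; L-arabinose 145.253 mL; calcium chloride dihydrate 2.557 g

Working volume: 2998 mL = 2.998 L.
Tris-HCl: dilute stock: 31.8 mM × 2998 mL ÷ 2000 mM = 47.668 mL
calcium chloride: V = C2·V2/C1 = 4.19 mM × 2998 mL ÷ 360 mM = 34.893 mL
hemin: V = C2·V2/C1 = 17.1 µg/mL × 2998 mL ÷ 10000 µg/mL = 5.127 mL
L-arabinose: dilute stock: 0.969% ÷ 20% × 2998 mL = 145.253 mL
calcium chloride dihydrate: 0.853 g/L × 2.998 L = 2.557 g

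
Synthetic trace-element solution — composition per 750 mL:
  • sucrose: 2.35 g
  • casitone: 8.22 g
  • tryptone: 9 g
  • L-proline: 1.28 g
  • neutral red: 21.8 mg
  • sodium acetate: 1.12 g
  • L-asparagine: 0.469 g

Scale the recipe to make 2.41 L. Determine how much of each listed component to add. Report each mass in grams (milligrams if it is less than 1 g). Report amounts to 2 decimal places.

sucrose 7.55 g; casitone 26.41 g; tryptone 28.92 g; L-proline 4.11 g; neutral red 70.05 mg; sodium acetate 3.60 g; L-asparagine 1.51 g

Scale factor = 2410 mL / 750 mL = 3.21333.
sucrose: 2.35 g × (2410 mL / 750 mL) = 7.55 g
casitone: 8.22 g × (2410 mL / 750 mL) = 26.41 g
tryptone: 9 g × (2410 mL / 750 mL) = 28.92 g
L-proline: 1.28 g × (2410 mL / 750 mL) = 4.11 g
neutral red: 21.8 mg × (2410 mL / 750 mL) = 70.05 mg
sodium acetate: 1.12 g × (2410 mL / 750 mL) = 3.60 g
L-asparagine: 0.469 g × (2410 mL / 750 mL) = 1.51 g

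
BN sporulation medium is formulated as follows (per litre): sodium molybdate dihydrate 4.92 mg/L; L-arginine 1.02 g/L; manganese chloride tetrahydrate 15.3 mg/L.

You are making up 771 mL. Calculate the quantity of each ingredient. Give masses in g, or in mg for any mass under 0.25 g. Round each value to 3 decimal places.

Target volume = 771 mL = 0.771 L.
sodium molybdate dihydrate: 4.92 mg/L × 0.771 L = 3.793 mg
L-arginine: 1.02 g/L × 0.771 L = 0.786 g
manganese chloride tetrahydrate: 15.3 mg/L × 0.771 L = 11.796 mg

sodium molybdate dihydrate 3.793 mg; L-arginine 0.786 g; manganese chloride tetrahydrate 11.796 mg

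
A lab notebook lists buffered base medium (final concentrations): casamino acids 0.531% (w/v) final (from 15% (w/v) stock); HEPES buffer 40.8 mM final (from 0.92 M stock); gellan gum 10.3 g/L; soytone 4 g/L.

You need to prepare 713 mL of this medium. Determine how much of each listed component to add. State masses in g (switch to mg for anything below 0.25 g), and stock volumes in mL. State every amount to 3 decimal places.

Working volume: 713 mL = 0.713 L.
casamino acids: C1V1 = C2V2 → 0.531% ÷ 15% × 713 mL = 25.240 mL
HEPES buffer: dilute stock: 40.8 mM × 713 mL ÷ 920 mM = 31.620 mL
gellan gum: 10.3 g/L × 0.713 L = 7.344 g
soytone: 4 g/L × 0.713 L = 2.852 g

casamino acids 25.240 mL; HEPES buffer 31.620 mL; gellan gum 7.344 g; soytone 2.852 g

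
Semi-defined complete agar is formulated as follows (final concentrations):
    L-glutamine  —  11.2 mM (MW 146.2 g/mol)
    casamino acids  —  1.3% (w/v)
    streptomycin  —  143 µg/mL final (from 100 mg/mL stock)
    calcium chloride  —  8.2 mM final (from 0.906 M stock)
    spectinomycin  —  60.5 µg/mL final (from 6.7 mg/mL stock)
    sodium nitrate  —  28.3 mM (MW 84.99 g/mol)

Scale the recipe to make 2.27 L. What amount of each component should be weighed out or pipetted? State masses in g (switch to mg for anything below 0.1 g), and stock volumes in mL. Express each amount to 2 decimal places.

Scale factor relative to 1 L: 2.27.
L-glutamine: 11.2 mmol/L × 146.2 g/mol × 2.27 L ÷ 1000 = 3.72 g
casamino acids: 1.3 g per 100 mL × 2270 mL ÷ 100 = 29.51 g
streptomycin: V = C2·V2/C1 = 143 µg/mL × 2270 mL ÷ 100000 µg/mL = 3.25 mL
calcium chloride: V = C2·V2/C1 = 8.2 mM × 2270 mL ÷ 906 mM = 20.55 mL
spectinomycin: dilute stock: 60.5 µg/mL × 2270 mL ÷ 6700 µg/mL = 20.50 mL
sodium nitrate: 28.3 mmol/L × 84.99 g/mol × 2.27 L ÷ 1000 = 5.46 g

L-glutamine 3.72 g; casamino acids 29.51 g; streptomycin 3.25 mL; calcium chloride 20.55 mL; spectinomycin 20.50 mL; sodium nitrate 5.46 g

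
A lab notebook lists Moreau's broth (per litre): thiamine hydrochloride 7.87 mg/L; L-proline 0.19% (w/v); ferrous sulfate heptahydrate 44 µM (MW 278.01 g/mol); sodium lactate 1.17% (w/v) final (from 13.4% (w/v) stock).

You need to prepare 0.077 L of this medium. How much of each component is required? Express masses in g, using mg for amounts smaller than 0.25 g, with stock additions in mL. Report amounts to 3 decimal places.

thiamine hydrochloride 0.606 mg; L-proline 146.300 mg; ferrous sulfate heptahydrate 0.942 mg; sodium lactate 6.723 mL

Scale factor relative to 1 L: 0.077.
thiamine hydrochloride: 7.87 mg/L × 0.077 L = 0.606 mg
L-proline: 0.19 g per 100 mL × 77 mL ÷ 100 = 0.1463 g = 146.300 mg
ferrous sulfate heptahydrate: 44 µmol/L × 278.01 g/mol × 0.077 L ÷ 1000 = 0.942 mg
sodium lactate: V = C2·V2/C1 = 1.17% ÷ 13.4% × 77 mL = 6.723 mL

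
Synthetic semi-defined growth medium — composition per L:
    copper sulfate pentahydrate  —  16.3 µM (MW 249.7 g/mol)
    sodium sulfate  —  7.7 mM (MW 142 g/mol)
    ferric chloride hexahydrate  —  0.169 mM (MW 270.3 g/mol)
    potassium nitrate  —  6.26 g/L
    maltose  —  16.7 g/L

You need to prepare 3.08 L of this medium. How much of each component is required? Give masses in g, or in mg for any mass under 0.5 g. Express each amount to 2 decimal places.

Scale factor relative to 1 L: 3.08.
copper sulfate pentahydrate: 16.3 µmol/L × 249.7 g/mol × 3.08 L ÷ 1000 = 12.54 mg
sodium sulfate: 7.7 mmol/L × 142 g/mol × 3.08 L ÷ 1000 = 3.37 g
ferric chloride hexahydrate: 0.169 mmol/L × 270.3 mg/mmol × 3.08 L = 140.70 mg
potassium nitrate: 6.26 g/L × 3.08 L = 19.28 g
maltose: 16.7 g/L × 3.08 L = 51.44 g

copper sulfate pentahydrate 12.54 mg; sodium sulfate 3.37 g; ferric chloride hexahydrate 140.70 mg; potassium nitrate 19.28 g; maltose 51.44 g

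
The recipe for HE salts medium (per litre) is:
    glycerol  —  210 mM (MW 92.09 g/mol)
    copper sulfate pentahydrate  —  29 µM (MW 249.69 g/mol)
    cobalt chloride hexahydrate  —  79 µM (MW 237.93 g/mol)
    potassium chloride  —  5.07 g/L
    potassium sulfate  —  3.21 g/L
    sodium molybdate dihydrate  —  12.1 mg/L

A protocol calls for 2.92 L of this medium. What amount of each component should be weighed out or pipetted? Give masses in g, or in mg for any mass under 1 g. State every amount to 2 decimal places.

glycerol 56.47 g; copper sulfate pentahydrate 21.14 mg; cobalt chloride hexahydrate 54.89 mg; potassium chloride 14.80 g; potassium sulfate 9.37 g; sodium molybdate dihydrate 35.33 mg

Scale factor relative to 1 L: 2.92.
glycerol: 210 mmol/L × 92.09 g/mol × 2.92 L ÷ 1000 = 56.47 g
copper sulfate pentahydrate: 29 µmol/L × 249.69 g/mol × 2.92 L ÷ 1000 = 21.14 mg
cobalt chloride hexahydrate: 79 µmol/L × 237.93 g/mol × 2.92 L ÷ 1000 = 54.89 mg
potassium chloride: 5.07 g/L × 2.92 L = 14.80 g
potassium sulfate: 3.21 g/L × 2.92 L = 9.37 g
sodium molybdate dihydrate: 12.1 mg/L × 2.92 L = 35.33 mg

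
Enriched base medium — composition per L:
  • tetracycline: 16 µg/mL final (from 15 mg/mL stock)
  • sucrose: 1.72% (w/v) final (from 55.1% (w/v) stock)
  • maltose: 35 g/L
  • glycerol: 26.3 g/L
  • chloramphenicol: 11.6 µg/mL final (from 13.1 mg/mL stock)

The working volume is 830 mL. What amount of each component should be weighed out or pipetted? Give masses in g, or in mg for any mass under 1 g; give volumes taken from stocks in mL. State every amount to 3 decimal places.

tetracycline 0.885 mL; sucrose 25.909 mL; maltose 29.050 g; glycerol 21.829 g; chloramphenicol 0.735 mL

Scale factor relative to 1 L: 0.83.
tetracycline: dilute stock: 16 µg/mL × 830 mL ÷ 15000 µg/mL = 0.885 mL
sucrose: C1V1 = C2V2 → 1.72% ÷ 55.1% × 830 mL = 25.909 mL
maltose: 35 g/L × 0.83 L = 29.050 g
glycerol: 26.3 g/L × 0.83 L = 21.829 g
chloramphenicol: dilute stock: 11.6 µg/mL × 830 mL ÷ 13100 µg/mL = 0.735 mL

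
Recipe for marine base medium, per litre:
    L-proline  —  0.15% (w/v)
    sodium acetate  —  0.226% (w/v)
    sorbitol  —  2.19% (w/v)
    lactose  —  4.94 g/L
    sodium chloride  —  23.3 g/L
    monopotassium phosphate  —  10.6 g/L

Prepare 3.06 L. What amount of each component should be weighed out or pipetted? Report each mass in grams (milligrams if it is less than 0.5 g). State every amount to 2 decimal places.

Working volume: 3.06 L.
L-proline: 0.15% w/v = 1.5 g/L → 1.5 × 3.06 L = 4.59 g
sodium acetate: 0.226 g per 100 mL × 3060 mL ÷ 100 = 6.92 g
sorbitol: 2.19% w/v = 21.9 g/L → 21.9 × 3.06 L = 67.01 g
lactose: 4.94 g/L × 3.06 L = 15.12 g
sodium chloride: 23.3 g/L × 3.06 L = 71.30 g
monopotassium phosphate: 10.6 g/L × 3.06 L = 32.44 g

L-proline 4.59 g; sodium acetate 6.92 g; sorbitol 67.01 g; lactose 15.12 g; sodium chloride 71.30 g; monopotassium phosphate 32.44 g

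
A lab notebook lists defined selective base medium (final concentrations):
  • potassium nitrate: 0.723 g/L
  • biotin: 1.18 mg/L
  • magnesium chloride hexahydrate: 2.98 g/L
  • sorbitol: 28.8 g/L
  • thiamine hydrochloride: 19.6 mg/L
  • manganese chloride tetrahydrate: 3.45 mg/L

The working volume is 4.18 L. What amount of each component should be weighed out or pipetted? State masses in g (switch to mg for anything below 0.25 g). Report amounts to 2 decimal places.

Working volume: 4.18 L.
potassium nitrate: 0.723 g/L × 4.18 L = 3.02 g
biotin: 1.18 mg/L × 4.18 L = 4.93 mg
magnesium chloride hexahydrate: 2.98 g/L × 4.18 L = 12.46 g
sorbitol: 28.8 g/L × 4.18 L = 120.38 g
thiamine hydrochloride: 19.6 mg/L × 4.18 L = 81.93 mg
manganese chloride tetrahydrate: 3.45 mg/L × 4.18 L = 14.42 mg

potassium nitrate 3.02 g; biotin 4.93 mg; magnesium chloride hexahydrate 12.46 g; sorbitol 120.38 g; thiamine hydrochloride 81.93 mg; manganese chloride tetrahydrate 14.42 mg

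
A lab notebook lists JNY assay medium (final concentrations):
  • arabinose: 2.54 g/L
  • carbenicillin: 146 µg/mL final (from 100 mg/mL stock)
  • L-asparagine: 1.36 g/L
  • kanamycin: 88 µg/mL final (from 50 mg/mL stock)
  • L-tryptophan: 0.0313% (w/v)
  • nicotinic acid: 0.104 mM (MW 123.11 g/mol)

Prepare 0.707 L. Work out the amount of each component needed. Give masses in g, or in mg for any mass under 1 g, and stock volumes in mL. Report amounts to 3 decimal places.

Working volume: 0.707 L.
arabinose: 2.54 g/L × 0.707 L = 1.796 g
carbenicillin: C1V1 = C2V2 → 146 µg/mL × 707 mL ÷ 100000 µg/mL = 1.032 mL
L-asparagine: 1.36 g/L × 0.707 L = 0.96152 g = 961.520 mg
kanamycin: V = C2·V2/C1 = 88 µg/mL × 707 mL ÷ 50000 µg/mL = 1.244 mL
L-tryptophan: 0.0313% w/v = 0.313 g/L → 0.313 × 0.707 L = 0.221291 g = 221.291 mg
nicotinic acid: 0.104 mmol/L × 123.11 mg/mmol × 0.707 L = 9.052 mg

arabinose 1.796 g; carbenicillin 1.032 mL; L-asparagine 961.520 mg; kanamycin 1.244 mL; L-tryptophan 221.291 mg; nicotinic acid 9.052 mg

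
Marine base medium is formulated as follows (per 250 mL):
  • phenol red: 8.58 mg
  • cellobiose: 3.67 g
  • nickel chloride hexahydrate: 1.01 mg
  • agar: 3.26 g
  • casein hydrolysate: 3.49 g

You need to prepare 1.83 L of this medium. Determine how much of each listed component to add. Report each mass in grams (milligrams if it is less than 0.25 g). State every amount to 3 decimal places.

Ratio of target to recipe volume: 1830 / 250 = 7.32.
phenol red: 8.58 mg × (1830 mL / 250 mL) = 62.806 mg
cellobiose: 3.67 g × (1830 mL / 250 mL) = 26.864 g
nickel chloride hexahydrate: 1.01 mg × (1830 mL / 250 mL) = 7.393 mg
agar: 3.26 g × (1830 mL / 250 mL) = 23.863 g
casein hydrolysate: 3.49 g × (1830 mL / 250 mL) = 25.547 g

phenol red 62.806 mg; cellobiose 26.864 g; nickel chloride hexahydrate 7.393 mg; agar 23.863 g; casein hydrolysate 25.547 g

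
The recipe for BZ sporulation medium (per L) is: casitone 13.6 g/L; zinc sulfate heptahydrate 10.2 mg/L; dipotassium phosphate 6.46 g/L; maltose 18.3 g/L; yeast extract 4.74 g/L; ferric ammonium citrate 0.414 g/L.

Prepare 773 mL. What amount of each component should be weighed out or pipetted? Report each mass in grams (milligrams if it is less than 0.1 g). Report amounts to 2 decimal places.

Working volume: 773 mL = 0.773 L.
casitone: 13.6 g/L × 0.773 L = 10.51 g
zinc sulfate heptahydrate: 10.2 mg/L × 0.773 L = 7.88 mg
dipotassium phosphate: 6.46 g/L × 0.773 L = 4.99 g
maltose: 18.3 g/L × 0.773 L = 14.15 g
yeast extract: 4.74 g/L × 0.773 L = 3.66 g
ferric ammonium citrate: 0.414 g/L × 0.773 L = 0.32 g

casitone 10.51 g; zinc sulfate heptahydrate 7.88 mg; dipotassium phosphate 4.99 g; maltose 14.15 g; yeast extract 3.66 g; ferric ammonium citrate 0.32 g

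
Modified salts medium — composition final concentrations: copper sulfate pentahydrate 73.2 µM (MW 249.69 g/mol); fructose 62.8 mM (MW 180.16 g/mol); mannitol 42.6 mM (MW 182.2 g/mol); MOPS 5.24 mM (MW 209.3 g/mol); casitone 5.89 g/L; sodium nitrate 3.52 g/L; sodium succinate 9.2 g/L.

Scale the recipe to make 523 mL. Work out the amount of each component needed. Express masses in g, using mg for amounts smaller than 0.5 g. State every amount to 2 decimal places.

Working volume: 523 mL = 0.523 L.
copper sulfate pentahydrate: 73.2 µmol/L × 249.69 g/mol × 0.523 L ÷ 1000 = 9.56 mg
fructose: 62.8 mmol/L × 180.16 g/mol × 0.523 L ÷ 1000 = 5.92 g
mannitol: 42.6 mmol/L × 182.2 g/mol × 0.523 L ÷ 1000 = 4.06 g
MOPS: 5.24 mmol/L × 209.3 g/mol × 0.523 L ÷ 1000 = 0.57 g
casitone: 5.89 g/L × 0.523 L = 3.08 g
sodium nitrate: 3.52 g/L × 0.523 L = 1.84 g
sodium succinate: 9.2 g/L × 0.523 L = 4.81 g

copper sulfate pentahydrate 9.56 mg; fructose 5.92 g; mannitol 4.06 g; MOPS 0.57 g; casitone 3.08 g; sodium nitrate 1.84 g; sodium succinate 4.81 g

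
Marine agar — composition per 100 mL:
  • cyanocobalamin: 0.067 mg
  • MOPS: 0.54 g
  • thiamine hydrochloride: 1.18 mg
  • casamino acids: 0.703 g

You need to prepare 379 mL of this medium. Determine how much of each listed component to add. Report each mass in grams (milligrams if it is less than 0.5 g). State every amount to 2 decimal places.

Scale factor = 379 mL / 100 mL = 3.79.
cyanocobalamin: 0.067 mg × (379 mL / 100 mL) = 0.25 mg
MOPS: 0.54 g × (379 mL / 100 mL) = 2.05 g
thiamine hydrochloride: 1.18 mg × (379 mL / 100 mL) = 4.47 mg
casamino acids: 0.703 g × (379 mL / 100 mL) = 2.66 g

cyanocobalamin 0.25 mg; MOPS 2.05 g; thiamine hydrochloride 4.47 mg; casamino acids 2.66 g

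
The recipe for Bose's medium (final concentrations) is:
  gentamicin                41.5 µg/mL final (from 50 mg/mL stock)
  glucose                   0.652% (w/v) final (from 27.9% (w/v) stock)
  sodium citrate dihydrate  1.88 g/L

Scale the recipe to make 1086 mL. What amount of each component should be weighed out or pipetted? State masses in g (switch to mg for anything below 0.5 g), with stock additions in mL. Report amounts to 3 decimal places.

Target volume = 1086 mL = 1.086 L.
gentamicin: V = C2·V2/C1 = 41.5 µg/mL × 1086 mL ÷ 50000 µg/mL = 0.901 mL
glucose: V = C2·V2/C1 = 0.652% ÷ 27.9% × 1086 mL = 25.379 mL
sodium citrate dihydrate: 1.88 g/L × 1.086 L = 2.042 g

gentamicin 0.901 mL; glucose 25.379 mL; sodium citrate dihydrate 2.042 g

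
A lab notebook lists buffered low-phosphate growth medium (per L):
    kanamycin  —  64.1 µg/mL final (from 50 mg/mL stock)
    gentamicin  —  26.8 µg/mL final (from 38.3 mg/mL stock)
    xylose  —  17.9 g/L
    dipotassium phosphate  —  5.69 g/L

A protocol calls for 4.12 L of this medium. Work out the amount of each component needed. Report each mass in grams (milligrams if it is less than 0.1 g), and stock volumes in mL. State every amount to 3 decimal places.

Working volume: 4.12 L.
kanamycin: dilute stock: 64.1 µg/mL × 4120 mL ÷ 50000 µg/mL = 5.282 mL
gentamicin: V = C2·V2/C1 = 26.8 µg/mL × 4120 mL ÷ 38300 µg/mL = 2.883 mL
xylose: 17.9 g/L × 4.12 L = 73.748 g
dipotassium phosphate: 5.69 g/L × 4.12 L = 23.443 g

kanamycin 5.282 mL; gentamicin 2.883 mL; xylose 73.748 g; dipotassium phosphate 23.443 g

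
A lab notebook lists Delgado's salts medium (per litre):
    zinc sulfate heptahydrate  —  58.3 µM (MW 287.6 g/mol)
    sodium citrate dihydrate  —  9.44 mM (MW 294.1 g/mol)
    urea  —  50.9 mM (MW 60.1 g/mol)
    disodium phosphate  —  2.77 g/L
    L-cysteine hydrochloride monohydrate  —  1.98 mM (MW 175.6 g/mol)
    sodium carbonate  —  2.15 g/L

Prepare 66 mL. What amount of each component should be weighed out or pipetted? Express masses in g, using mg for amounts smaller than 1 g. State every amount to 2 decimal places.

zinc sulfate heptahydrate 1.11 mg; sodium citrate dihydrate 183.24 mg; urea 201.90 mg; disodium phosphate 182.82 mg; L-cysteine hydrochloride monohydrate 22.95 mg; sodium carbonate 141.90 mg

Target volume = 66 mL = 0.066 L.
zinc sulfate heptahydrate: 58.3 µmol/L × 287.6 g/mol × 0.066 L ÷ 1000 = 1.11 mg
sodium citrate dihydrate: 9.44 mmol/L × 294.1 mg/mmol × 0.066 L = 183.24 mg
urea: 50.9 mmol/L × 60.1 mg/mmol × 0.066 L = 201.90 mg
disodium phosphate: 2.77 g/L × 0.066 L = 0.18282 g = 182.82 mg
L-cysteine hydrochloride monohydrate: 1.98 mmol/L × 175.6 mg/mmol × 0.066 L = 22.95 mg
sodium carbonate: 2.15 g/L × 0.066 L = 0.1419 g = 141.90 mg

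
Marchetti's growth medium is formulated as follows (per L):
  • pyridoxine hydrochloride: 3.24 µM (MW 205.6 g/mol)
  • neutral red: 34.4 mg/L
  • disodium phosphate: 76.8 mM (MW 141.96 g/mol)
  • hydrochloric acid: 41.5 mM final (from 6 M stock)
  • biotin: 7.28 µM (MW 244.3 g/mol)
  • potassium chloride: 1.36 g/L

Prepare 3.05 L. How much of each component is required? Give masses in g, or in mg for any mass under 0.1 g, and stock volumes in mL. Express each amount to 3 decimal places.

pyridoxine hydrochloride 2.032 mg; neutral red 0.105 g; disodium phosphate 33.253 g; hydrochloric acid 21.096 mL; biotin 5.424 mg; potassium chloride 4.148 g

Working volume: 3.05 L.
pyridoxine hydrochloride: 3.24 µmol/L × 205.6 g/mol × 3.05 L ÷ 1000 = 2.032 mg
neutral red: 34.4 mg/L × 3.05 L = 104.92 mg = 0.105 g
disodium phosphate: 76.8 mmol/L × 141.96 g/mol × 3.05 L ÷ 1000 = 33.253 g
hydrochloric acid: C1V1 = C2V2 → 41.5 mM × 3050 mL ÷ 6000 mM = 21.096 mL
biotin: 7.28 µmol/L × 244.3 g/mol × 3.05 L ÷ 1000 = 5.424 mg
potassium chloride: 1.36 g/L × 3.05 L = 4.148 g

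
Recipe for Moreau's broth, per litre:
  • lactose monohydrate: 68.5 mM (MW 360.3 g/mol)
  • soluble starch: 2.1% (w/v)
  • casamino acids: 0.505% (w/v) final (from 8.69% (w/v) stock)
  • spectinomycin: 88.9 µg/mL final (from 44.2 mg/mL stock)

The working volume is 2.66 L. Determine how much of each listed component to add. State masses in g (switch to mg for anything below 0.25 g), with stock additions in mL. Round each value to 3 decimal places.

lactose monohydrate 65.650 g; soluble starch 55.860 g; casamino acids 154.580 mL; spectinomycin 5.350 mL

Scale factor relative to 1 L: 2.66.
lactose monohydrate: 68.5 mmol/L × 360.3 g/mol × 2.66 L ÷ 1000 = 65.650 g
soluble starch: 2.1 g per 100 mL × 2660 mL ÷ 100 = 55.860 g
casamino acids: V = C2·V2/C1 = 0.505% ÷ 8.69% × 2660 mL = 154.580 mL
spectinomycin: V = C2·V2/C1 = 88.9 µg/mL × 2660 mL ÷ 44200 µg/mL = 5.350 mL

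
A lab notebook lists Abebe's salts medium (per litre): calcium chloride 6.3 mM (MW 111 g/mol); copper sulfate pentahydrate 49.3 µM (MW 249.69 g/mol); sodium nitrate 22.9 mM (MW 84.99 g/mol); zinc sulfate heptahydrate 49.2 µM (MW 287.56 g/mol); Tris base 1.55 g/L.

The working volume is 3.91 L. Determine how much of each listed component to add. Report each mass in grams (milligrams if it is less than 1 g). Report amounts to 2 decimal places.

Scale factor relative to 1 L: 3.91.
calcium chloride: 6.3 mmol/L × 111 g/mol × 3.91 L ÷ 1000 = 2.73 g
copper sulfate pentahydrate: 49.3 µmol/L × 249.69 g/mol × 3.91 L ÷ 1000 = 48.13 mg
sodium nitrate: 22.9 mmol/L × 84.99 g/mol × 3.91 L ÷ 1000 = 7.61 g
zinc sulfate heptahydrate: 49.2 µmol/L × 287.56 g/mol × 3.91 L ÷ 1000 = 55.32 mg
Tris base: 1.55 g/L × 3.91 L = 6.06 g

calcium chloride 2.73 g; copper sulfate pentahydrate 48.13 mg; sodium nitrate 7.61 g; zinc sulfate heptahydrate 55.32 mg; Tris base 6.06 g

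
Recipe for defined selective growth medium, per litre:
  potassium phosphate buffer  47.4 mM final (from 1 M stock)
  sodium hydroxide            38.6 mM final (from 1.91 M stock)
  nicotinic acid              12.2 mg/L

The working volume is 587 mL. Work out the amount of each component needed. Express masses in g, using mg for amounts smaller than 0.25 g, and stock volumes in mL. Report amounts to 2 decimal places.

potassium phosphate buffer 27.82 mL; sodium hydroxide 11.86 mL; nicotinic acid 7.16 mg

Scale factor relative to 1 L: 0.587.
potassium phosphate buffer: V = C2·V2/C1 = 47.4 mM × 587 mL ÷ 1000 mM = 27.82 mL
sodium hydroxide: V = C2·V2/C1 = 38.6 mM × 587 mL ÷ 1910 mM = 11.86 mL
nicotinic acid: 12.2 mg/L × 0.587 L = 7.16 mg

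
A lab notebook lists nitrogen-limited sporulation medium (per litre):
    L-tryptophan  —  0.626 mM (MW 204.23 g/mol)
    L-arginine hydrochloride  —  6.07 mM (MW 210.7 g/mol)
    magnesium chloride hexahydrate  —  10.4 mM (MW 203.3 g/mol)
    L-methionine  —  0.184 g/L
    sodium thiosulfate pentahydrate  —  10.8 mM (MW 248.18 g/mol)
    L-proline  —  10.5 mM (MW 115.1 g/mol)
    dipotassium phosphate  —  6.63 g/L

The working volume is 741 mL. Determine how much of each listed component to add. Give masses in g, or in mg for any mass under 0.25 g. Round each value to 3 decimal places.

L-tryptophan 94.735 mg; L-arginine hydrochloride 0.948 g; magnesium chloride hexahydrate 1.567 g; L-methionine 136.344 mg; sodium thiosulfate pentahydrate 1.986 g; L-proline 0.896 g; dipotassium phosphate 4.913 g

Working volume: 741 mL = 0.741 L.
L-tryptophan: 0.626 mmol/L × 204.23 mg/mmol × 0.741 L = 94.735 mg
L-arginine hydrochloride: 6.07 mmol/L × 210.7 g/mol × 0.741 L ÷ 1000 = 0.948 g
magnesium chloride hexahydrate: 10.4 mmol/L × 203.3 g/mol × 0.741 L ÷ 1000 = 1.567 g
L-methionine: 0.184 g/L × 0.741 L = 0.136344 g = 136.344 mg
sodium thiosulfate pentahydrate: 10.8 mmol/L × 248.18 g/mol × 0.741 L ÷ 1000 = 1.986 g
L-proline: 10.5 mmol/L × 115.1 g/mol × 0.741 L ÷ 1000 = 0.896 g
dipotassium phosphate: 6.63 g/L × 0.741 L = 4.913 g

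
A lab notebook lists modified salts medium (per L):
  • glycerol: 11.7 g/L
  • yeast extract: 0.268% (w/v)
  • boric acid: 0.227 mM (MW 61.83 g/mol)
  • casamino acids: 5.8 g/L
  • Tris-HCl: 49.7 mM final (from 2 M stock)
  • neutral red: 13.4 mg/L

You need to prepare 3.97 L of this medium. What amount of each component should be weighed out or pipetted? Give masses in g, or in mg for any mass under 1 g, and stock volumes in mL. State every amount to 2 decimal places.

glycerol 46.45 g; yeast extract 10.64 g; boric acid 55.72 mg; casamino acids 23.03 g; Tris-HCl 98.65 mL; neutral red 53.20 mg

Working volume: 3.97 L.
glycerol: 11.7 g/L × 3.97 L = 46.45 g
yeast extract: 0.268% w/v = 2.68 g/L → 2.68 × 3.97 L = 10.64 g
boric acid: 0.227 mmol/L × 61.83 mg/mmol × 3.97 L = 55.72 mg
casamino acids: 5.8 g/L × 3.97 L = 23.03 g
Tris-HCl: V = C2·V2/C1 = 49.7 mM × 3970 mL ÷ 2000 mM = 98.65 mL
neutral red: 13.4 mg/L × 3.97 L = 53.20 mg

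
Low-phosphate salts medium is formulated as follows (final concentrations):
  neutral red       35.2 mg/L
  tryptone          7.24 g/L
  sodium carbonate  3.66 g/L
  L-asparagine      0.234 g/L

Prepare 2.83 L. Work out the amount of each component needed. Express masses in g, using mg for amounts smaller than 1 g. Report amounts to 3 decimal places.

neutral red 99.616 mg; tryptone 20.489 g; sodium carbonate 10.358 g; L-asparagine 662.220 mg

Working volume: 2.83 L.
neutral red: 35.2 mg/L × 2.83 L = 99.616 mg
tryptone: 7.24 g/L × 2.83 L = 20.489 g
sodium carbonate: 3.66 g/L × 2.83 L = 10.358 g
L-asparagine: 0.234 g/L × 2.83 L = 0.66222 g = 662.220 mg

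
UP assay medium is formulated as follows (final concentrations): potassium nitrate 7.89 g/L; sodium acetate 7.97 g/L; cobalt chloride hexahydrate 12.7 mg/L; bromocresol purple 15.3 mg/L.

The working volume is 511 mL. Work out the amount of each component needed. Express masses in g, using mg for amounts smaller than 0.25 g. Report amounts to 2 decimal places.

Target volume = 511 mL = 0.511 L.
potassium nitrate: 7.89 g/L × 0.511 L = 4.03 g
sodium acetate: 7.97 g/L × 0.511 L = 4.07 g
cobalt chloride hexahydrate: 12.7 mg/L × 0.511 L = 6.49 mg
bromocresol purple: 15.3 mg/L × 0.511 L = 7.82 mg

potassium nitrate 4.03 g; sodium acetate 4.07 g; cobalt chloride hexahydrate 6.49 mg; bromocresol purple 7.82 mg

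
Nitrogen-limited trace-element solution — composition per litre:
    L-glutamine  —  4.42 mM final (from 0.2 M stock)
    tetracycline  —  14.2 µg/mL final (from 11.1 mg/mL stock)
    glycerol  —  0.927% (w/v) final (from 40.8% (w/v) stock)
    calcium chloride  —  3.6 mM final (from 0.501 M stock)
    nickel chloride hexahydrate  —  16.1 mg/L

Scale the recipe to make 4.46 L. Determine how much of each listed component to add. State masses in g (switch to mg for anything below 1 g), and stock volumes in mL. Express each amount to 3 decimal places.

Scale factor relative to 1 L: 4.46.
L-glutamine: dilute stock: 4.42 mM × 4460 mL ÷ 200 mM = 98.566 mL
tetracycline: C1V1 = C2V2 → 14.2 µg/mL × 4460 mL ÷ 11100 µg/mL = 5.706 mL
glycerol: dilute stock: 0.927% ÷ 40.8% × 4460 mL = 101.334 mL
calcium chloride: V = C2·V2/C1 = 3.6 mM × 4460 mL ÷ 501 mM = 32.048 mL
nickel chloride hexahydrate: 16.1 mg/L × 4.46 L = 71.806 mg

L-glutamine 98.566 mL; tetracycline 5.706 mL; glycerol 101.334 mL; calcium chloride 32.048 mL; nickel chloride hexahydrate 71.806 mg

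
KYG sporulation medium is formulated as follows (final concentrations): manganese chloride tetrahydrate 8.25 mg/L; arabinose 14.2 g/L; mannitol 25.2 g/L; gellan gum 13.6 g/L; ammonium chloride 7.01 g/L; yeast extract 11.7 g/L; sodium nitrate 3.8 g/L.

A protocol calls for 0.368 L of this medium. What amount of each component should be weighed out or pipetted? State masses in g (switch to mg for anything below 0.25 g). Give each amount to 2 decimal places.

manganese chloride tetrahydrate 3.04 mg; arabinose 5.23 g; mannitol 9.27 g; gellan gum 5.00 g; ammonium chloride 2.58 g; yeast extract 4.31 g; sodium nitrate 1.40 g

Working volume: 0.368 L.
manganese chloride tetrahydrate: 8.25 mg/L × 0.368 L = 3.04 mg
arabinose: 14.2 g/L × 0.368 L = 5.23 g
mannitol: 25.2 g/L × 0.368 L = 9.27 g
gellan gum: 13.6 g/L × 0.368 L = 5.00 g
ammonium chloride: 7.01 g/L × 0.368 L = 2.58 g
yeast extract: 11.7 g/L × 0.368 L = 4.31 g
sodium nitrate: 3.8 g/L × 0.368 L = 1.40 g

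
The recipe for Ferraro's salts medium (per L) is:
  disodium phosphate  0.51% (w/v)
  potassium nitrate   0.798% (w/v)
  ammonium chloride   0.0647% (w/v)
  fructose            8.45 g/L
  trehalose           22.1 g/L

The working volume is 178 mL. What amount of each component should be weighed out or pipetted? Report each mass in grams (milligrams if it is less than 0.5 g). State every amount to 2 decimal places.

disodium phosphate 0.91 g; potassium nitrate 1.42 g; ammonium chloride 115.17 mg; fructose 1.50 g; trehalose 3.93 g

Working volume: 178 mL = 0.178 L.
disodium phosphate: 0.51% w/v = 5.1 g/L → 5.1 × 0.178 L = 0.91 g
potassium nitrate: 0.798% w/v = 7.98 g/L → 7.98 × 0.178 L = 1.42 g
ammonium chloride: 0.0647 g per 100 mL × 178 mL ÷ 100 = 0.115166 g = 115.17 mg
fructose: 8.45 g/L × 0.178 L = 1.50 g
trehalose: 22.1 g/L × 0.178 L = 3.93 g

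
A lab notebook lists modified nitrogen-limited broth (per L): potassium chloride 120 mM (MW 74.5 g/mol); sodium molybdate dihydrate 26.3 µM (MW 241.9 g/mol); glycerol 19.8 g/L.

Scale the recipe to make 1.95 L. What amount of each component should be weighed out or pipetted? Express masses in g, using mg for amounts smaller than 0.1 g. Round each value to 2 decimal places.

potassium chloride 17.43 g; sodium molybdate dihydrate 12.41 mg; glycerol 38.61 g

Scale factor relative to 1 L: 1.95.
potassium chloride: 120 mmol/L × 74.5 g/mol × 1.95 L ÷ 1000 = 17.43 g
sodium molybdate dihydrate: 26.3 µmol/L × 241.9 g/mol × 1.95 L ÷ 1000 = 12.41 mg
glycerol: 19.8 g/L × 1.95 L = 38.61 g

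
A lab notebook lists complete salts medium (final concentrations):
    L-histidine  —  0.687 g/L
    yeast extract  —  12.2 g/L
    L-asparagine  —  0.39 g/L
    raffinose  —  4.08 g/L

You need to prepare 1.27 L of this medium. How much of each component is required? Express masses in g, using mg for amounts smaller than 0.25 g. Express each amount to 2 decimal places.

Scale factor relative to 1 L: 1.27.
L-histidine: 0.687 g/L × 1.27 L = 0.87 g
yeast extract: 12.2 g/L × 1.27 L = 15.49 g
L-asparagine: 0.39 g/L × 1.27 L = 0.50 g
raffinose: 4.08 g/L × 1.27 L = 5.18 g

L-histidine 0.87 g; yeast extract 15.49 g; L-asparagine 0.50 g; raffinose 5.18 g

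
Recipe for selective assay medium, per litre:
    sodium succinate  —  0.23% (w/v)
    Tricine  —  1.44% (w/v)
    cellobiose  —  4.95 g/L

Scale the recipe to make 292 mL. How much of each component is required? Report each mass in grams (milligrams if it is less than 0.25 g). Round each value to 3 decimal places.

sodium succinate 0.672 g; Tricine 4.205 g; cellobiose 1.445 g

Target volume = 292 mL = 0.292 L.
sodium succinate: 0.23% w/v = 2.3 g/L → 2.3 × 0.292 L = 0.672 g
Tricine: 1.44% w/v = 14.4 g/L → 14.4 × 0.292 L = 4.205 g
cellobiose: 4.95 g/L × 0.292 L = 1.445 g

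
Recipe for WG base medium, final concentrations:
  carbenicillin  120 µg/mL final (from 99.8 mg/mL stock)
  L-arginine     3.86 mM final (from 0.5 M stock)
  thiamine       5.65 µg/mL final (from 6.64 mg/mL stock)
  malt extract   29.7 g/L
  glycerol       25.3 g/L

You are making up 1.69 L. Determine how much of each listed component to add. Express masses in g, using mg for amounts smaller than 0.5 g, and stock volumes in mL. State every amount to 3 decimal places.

Working volume: 1.69 L.
carbenicillin: dilute stock: 120 µg/mL × 1690 mL ÷ 99800 µg/mL = 2.032 mL
L-arginine: C1V1 = C2V2 → 3.86 mM × 1690 mL ÷ 500 mM = 13.047 mL
thiamine: dilute stock: 5.65 µg/mL × 1690 mL ÷ 6640 µg/mL = 1.438 mL
malt extract: 29.7 g/L × 1.69 L = 50.193 g
glycerol: 25.3 g/L × 1.69 L = 42.757 g

carbenicillin 2.032 mL; L-arginine 13.047 mL; thiamine 1.438 mL; malt extract 50.193 g; glycerol 42.757 g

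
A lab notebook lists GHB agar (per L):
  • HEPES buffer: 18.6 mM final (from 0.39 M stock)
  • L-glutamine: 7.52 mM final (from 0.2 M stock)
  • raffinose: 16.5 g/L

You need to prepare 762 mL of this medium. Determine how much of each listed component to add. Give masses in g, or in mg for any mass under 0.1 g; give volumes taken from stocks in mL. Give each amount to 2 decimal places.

Scale factor relative to 1 L: 0.762.
HEPES buffer: C1V1 = C2V2 → 18.6 mM × 762 mL ÷ 390 mM = 36.34 mL
L-glutamine: C1V1 = C2V2 → 7.52 mM × 762 mL ÷ 200 mM = 28.65 mL
raffinose: 16.5 g/L × 0.762 L = 12.57 g

HEPES buffer 36.34 mL; L-glutamine 28.65 mL; raffinose 12.57 g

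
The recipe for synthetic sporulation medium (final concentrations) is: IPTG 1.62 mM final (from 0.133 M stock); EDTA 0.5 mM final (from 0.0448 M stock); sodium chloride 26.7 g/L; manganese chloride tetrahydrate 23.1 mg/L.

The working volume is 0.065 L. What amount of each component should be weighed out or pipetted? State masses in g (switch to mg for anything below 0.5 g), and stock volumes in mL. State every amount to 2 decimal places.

IPTG 0.79 mL; EDTA 0.73 mL; sodium chloride 1.74 g; manganese chloride tetrahydrate 1.50 mg

Scale factor relative to 1 L: 0.065.
IPTG: C1V1 = C2V2 → 1.62 mM × 65 mL ÷ 133 mM = 0.79 mL
EDTA: V = C2·V2/C1 = 0.5 mM × 65 mL ÷ 44.8 mM = 0.73 mL
sodium chloride: 26.7 g/L × 0.065 L = 1.74 g
manganese chloride tetrahydrate: 23.1 mg/L × 0.065 L = 1.50 mg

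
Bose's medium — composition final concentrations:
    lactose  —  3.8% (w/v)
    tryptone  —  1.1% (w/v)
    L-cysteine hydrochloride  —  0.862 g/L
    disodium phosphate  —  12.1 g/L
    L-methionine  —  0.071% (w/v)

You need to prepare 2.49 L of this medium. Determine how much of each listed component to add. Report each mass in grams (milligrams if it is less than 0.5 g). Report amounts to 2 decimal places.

lactose 94.62 g; tryptone 27.39 g; L-cysteine hydrochloride 2.15 g; disodium phosphate 30.13 g; L-methionine 1.77 g

Scale factor relative to 1 L: 2.49.
lactose: 3.8 g per 100 mL × 2490 mL ÷ 100 = 94.62 g
tryptone: 1.1% w/v = 11 g/L → 11 × 2.49 L = 27.39 g
L-cysteine hydrochloride: 0.862 g/L × 2.49 L = 2.15 g
disodium phosphate: 12.1 g/L × 2.49 L = 30.13 g
L-methionine: 0.071 g per 100 mL × 2490 mL ÷ 100 = 1.77 g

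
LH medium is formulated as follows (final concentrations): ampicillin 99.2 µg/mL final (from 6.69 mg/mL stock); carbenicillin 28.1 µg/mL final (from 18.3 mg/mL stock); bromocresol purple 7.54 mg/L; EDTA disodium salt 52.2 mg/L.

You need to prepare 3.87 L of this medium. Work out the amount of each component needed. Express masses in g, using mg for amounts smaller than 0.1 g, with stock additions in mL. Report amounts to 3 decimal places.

ampicillin 57.385 mL; carbenicillin 5.942 mL; bromocresol purple 29.180 mg; EDTA disodium salt 0.202 g

Scale factor relative to 1 L: 3.87.
ampicillin: V = C2·V2/C1 = 99.2 µg/mL × 3870 mL ÷ 6690 µg/mL = 57.385 mL
carbenicillin: V = C2·V2/C1 = 28.1 µg/mL × 3870 mL ÷ 18300 µg/mL = 5.942 mL
bromocresol purple: 7.54 mg/L × 3.87 L = 29.180 mg
EDTA disodium salt: 52.2 mg/L × 3.87 L = 202.014 mg = 0.202 g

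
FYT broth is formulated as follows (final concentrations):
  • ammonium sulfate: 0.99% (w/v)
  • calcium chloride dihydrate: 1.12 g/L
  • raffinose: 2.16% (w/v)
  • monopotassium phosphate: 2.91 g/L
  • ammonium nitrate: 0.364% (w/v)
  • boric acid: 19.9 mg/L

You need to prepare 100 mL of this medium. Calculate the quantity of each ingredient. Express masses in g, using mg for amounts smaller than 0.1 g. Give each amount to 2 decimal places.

Scale factor relative to 1 L: 0.1.
ammonium sulfate: 0.99% w/v = 9.9 g/L → 9.9 × 0.1 L = 0.99 g
calcium chloride dihydrate: 1.12 g/L × 0.1 L = 0.11 g
raffinose: 2.16% w/v = 21.6 g/L → 21.6 × 0.1 L = 2.16 g
monopotassium phosphate: 2.91 g/L × 0.1 L = 0.29 g
ammonium nitrate: 0.364% w/v = 3.64 g/L → 3.64 × 0.1 L = 0.36 g
boric acid: 19.9 mg/L × 0.1 L = 1.99 mg

ammonium sulfate 0.99 g; calcium chloride dihydrate 0.11 g; raffinose 2.16 g; monopotassium phosphate 0.29 g; ammonium nitrate 0.36 g; boric acid 1.99 mg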